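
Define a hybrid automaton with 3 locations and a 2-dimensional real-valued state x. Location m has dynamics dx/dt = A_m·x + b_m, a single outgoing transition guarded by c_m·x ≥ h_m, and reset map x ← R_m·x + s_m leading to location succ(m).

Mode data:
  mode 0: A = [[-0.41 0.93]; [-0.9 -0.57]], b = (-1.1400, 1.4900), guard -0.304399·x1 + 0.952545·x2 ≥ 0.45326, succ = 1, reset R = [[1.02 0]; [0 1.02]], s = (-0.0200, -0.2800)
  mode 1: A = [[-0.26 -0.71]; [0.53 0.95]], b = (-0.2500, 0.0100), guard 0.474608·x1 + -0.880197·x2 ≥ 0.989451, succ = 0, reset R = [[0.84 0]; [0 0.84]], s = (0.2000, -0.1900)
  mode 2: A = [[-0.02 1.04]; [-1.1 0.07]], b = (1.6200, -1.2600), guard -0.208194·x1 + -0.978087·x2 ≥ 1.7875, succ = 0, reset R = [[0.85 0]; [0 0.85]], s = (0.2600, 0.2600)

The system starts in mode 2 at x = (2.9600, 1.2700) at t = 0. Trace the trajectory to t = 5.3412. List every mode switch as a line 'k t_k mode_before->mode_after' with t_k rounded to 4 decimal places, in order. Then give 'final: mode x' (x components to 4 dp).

1 0.7430 2->0
2 2.3271 0->1
3 3.9118 1->0
4 4.5387 0->1
final: 1 -0.7483 -0.7547

Mode 2: guard c·x = 1.7875 hit at Δt = 0.7430 (t = 0.7430), x⁻ = (3.6453, -2.6035) → reset → x⁺ = (3.3585, -1.9530), jump to mode 0
Mode 0: guard c·x = 0.4533 hit at Δt = 1.5841 (t = 2.3271), x⁻ = (-0.6716, 0.2612) → reset → x⁺ = (-0.7050, -0.0135), jump to mode 1
Mode 1: guard c·x = 0.9895 hit at Δt = 1.5847 (t = 3.9118), x⁻ = (-0.2759, -1.2729) → reset → x⁺ = (-0.0318, -1.2592), jump to mode 0
Mode 0: guard c·x = 0.4533 hit at Δt = 0.6269 (t = 4.5387), x⁻ = (-0.9143, 0.1837) → reset → x⁺ = (-0.9526, -0.0927), jump to mode 1
Mode 1: flow for 0.8025 to horizon, guard not reached → x = (-0.7483, -0.7547)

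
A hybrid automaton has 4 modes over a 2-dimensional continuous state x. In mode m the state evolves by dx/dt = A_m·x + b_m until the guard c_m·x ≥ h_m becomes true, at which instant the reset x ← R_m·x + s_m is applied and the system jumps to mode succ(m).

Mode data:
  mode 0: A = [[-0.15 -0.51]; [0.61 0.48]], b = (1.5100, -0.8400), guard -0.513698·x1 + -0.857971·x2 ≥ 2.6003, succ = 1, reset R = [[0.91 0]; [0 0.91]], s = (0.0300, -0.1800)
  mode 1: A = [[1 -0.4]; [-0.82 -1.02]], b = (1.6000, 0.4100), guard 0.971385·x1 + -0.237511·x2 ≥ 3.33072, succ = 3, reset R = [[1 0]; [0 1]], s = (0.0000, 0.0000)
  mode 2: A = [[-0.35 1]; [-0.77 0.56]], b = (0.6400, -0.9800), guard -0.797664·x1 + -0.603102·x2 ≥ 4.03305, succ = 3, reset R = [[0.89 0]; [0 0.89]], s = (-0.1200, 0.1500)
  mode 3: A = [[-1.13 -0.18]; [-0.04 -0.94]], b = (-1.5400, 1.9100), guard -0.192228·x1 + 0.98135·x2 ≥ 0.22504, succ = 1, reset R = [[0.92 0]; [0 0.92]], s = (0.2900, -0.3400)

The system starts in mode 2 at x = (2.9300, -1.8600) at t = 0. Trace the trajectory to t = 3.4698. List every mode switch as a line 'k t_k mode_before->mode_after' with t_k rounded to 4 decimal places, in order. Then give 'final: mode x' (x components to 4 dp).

Mode 2: guard c·x = 4.0331 hit at Δt = 0.9485 (t = 0.9485), x⁻ = (-0.6204, -5.8666) → reset → x⁺ = (-0.6722, -5.0713), jump to mode 3
Mode 3: guard c·x = 0.2250 hit at Δt = 1.3321 (t = 2.2806), x⁻ = (-1.0333, 0.0269) → reset → x⁺ = (-0.6606, -0.3152), jump to mode 1
Mode 1: flow for 1.1892 to horizon, guard not reached → x = (1.5027, -0.0569)

1 0.9485 2->3
2 2.2806 3->1
final: 1 1.5027 -0.0569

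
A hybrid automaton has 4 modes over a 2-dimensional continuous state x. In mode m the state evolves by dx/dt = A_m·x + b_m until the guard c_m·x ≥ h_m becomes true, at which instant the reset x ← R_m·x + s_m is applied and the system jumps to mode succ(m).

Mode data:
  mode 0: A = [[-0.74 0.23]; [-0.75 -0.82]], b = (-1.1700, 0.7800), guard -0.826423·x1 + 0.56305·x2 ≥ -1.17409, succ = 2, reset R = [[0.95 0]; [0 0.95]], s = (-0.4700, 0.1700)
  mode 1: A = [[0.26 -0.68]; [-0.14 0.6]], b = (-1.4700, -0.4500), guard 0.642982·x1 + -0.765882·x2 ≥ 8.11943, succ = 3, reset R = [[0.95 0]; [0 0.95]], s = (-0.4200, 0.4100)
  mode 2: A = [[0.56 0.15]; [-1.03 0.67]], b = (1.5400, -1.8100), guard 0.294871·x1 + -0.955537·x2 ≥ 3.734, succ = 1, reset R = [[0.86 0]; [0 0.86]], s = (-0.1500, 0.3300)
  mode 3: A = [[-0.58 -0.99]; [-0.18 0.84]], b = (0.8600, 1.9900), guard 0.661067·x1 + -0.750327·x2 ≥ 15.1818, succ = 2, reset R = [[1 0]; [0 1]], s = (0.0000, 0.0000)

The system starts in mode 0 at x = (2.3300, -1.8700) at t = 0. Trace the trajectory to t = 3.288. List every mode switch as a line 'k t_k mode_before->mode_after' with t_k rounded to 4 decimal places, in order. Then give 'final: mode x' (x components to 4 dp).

Mode 0: guard c·x = -1.1741 hit at Δt = 0.6705 (t = 0.6705), x⁻ = (0.6132, -1.1852) → reset → x⁺ = (0.1125, -0.9560), jump to mode 2
Mode 2: guard c·x = 3.7340 hit at Δt = 0.6707 (t = 1.3412), x⁻ = (1.1715, -3.5462) → reset → x⁺ = (0.8575, -2.7198), jump to mode 1
Mode 1: guard c·x = 8.1194 hit at Δt = 1.3220 (t = 2.6632), x⁻ = (3.8062, -7.4060) → reset → x⁺ = (3.1959, -6.6257), jump to mode 3
Mode 3: flow for 0.6248 to horizon, guard not reached → x = (7.0181, -10.2837)

1 0.6705 0->2
2 1.3412 2->1
3 2.6632 1->3
final: 3 7.0181 -10.2837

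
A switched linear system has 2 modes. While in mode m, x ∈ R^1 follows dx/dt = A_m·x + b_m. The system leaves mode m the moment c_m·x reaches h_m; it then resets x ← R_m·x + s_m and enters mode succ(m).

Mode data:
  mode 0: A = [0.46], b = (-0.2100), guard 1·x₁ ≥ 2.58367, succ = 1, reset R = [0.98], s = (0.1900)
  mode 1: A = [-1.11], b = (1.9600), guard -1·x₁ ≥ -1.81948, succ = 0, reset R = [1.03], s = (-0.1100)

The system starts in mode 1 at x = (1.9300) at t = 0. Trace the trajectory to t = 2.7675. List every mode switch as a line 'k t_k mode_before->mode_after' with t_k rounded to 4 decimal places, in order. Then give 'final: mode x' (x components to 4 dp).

Mode 1: guard c·x = -1.8195 hit at Δt = 1.0069 (t = 1.0069), x⁻ = (1.8195) → reset → x⁺ = (1.7641), jump to mode 0
Mode 0: guard c·x = 2.5837 hit at Δt = 1.0579 (t = 2.0648), x⁻ = (2.5837) → reset → x⁺ = (2.7220), jump to mode 1
Mode 1: flow for 0.7027 to horizon, guard not reached → x = (2.2041)

1 1.0069 1->0
2 2.0648 0->1
final: 1 2.2041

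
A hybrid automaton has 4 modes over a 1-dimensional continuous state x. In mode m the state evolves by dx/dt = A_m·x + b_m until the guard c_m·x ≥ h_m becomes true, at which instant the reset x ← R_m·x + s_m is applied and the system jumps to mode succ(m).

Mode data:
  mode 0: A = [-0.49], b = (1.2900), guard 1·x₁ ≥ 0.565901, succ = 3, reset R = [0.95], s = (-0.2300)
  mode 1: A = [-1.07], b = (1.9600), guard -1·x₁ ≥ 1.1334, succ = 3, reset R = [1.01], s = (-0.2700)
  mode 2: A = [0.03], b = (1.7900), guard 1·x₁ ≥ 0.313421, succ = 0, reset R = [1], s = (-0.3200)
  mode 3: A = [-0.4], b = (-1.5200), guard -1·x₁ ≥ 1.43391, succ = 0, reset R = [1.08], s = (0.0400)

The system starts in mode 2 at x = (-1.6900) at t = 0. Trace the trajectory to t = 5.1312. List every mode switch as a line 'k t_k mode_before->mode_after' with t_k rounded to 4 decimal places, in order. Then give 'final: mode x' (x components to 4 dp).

1 1.1324 2->0
2 1.6314 0->3
3 3.0104 3->0
4 4.4288 0->3
final: 3 -0.6985

Mode 2: guard c·x = 0.3134 hit at Δt = 1.1324 (t = 1.1324), x⁻ = (0.3134) → reset → x⁺ = (-0.0066), jump to mode 0
Mode 0: guard c·x = 0.5659 hit at Δt = 0.4990 (t = 1.6314), x⁻ = (0.5659) → reset → x⁺ = (0.3076), jump to mode 3
Mode 3: guard c·x = 1.4339 hit at Δt = 1.3790 (t = 3.0104), x⁻ = (-1.4339) → reset → x⁺ = (-1.5086), jump to mode 0
Mode 0: guard c·x = 0.5659 hit at Δt = 1.4184 (t = 4.4288), x⁻ = (0.5659) → reset → x⁺ = (0.3076), jump to mode 3
Mode 3: flow for 0.7024 to horizon, guard not reached → x = (-0.6985)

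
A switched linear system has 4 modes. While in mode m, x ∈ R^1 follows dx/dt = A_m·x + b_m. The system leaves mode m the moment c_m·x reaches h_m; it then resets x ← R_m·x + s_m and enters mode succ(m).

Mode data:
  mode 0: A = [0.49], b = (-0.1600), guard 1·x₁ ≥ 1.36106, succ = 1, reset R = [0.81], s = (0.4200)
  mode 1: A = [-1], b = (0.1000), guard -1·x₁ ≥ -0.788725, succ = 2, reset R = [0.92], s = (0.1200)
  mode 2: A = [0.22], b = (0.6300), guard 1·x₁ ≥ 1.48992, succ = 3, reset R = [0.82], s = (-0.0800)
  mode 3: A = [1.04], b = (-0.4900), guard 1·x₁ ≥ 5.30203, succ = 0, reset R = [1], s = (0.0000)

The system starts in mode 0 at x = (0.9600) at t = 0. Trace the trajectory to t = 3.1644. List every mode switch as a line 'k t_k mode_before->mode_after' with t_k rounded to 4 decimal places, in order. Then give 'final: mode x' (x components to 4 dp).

Mode 0: guard c·x = 1.3611 hit at Δt = 1.0010 (t = 1.0010), x⁻ = (1.3611) → reset → x⁺ = (1.5225), jump to mode 1
Mode 1: guard c·x = -0.7887 hit at Δt = 0.7253 (t = 1.7263), x⁻ = (0.7887) → reset → x⁺ = (0.8456), jump to mode 2
Mode 2: guard c·x = 1.4899 hit at Δt = 0.7280 (t = 2.4543), x⁻ = (1.4899) → reset → x⁺ = (1.1417), jump to mode 3
Mode 3: flow for 0.7101 to horizon, guard not reached → x = (1.8745)

1 1.0010 0->1
2 1.7263 1->2
3 2.4543 2->3
final: 3 1.8745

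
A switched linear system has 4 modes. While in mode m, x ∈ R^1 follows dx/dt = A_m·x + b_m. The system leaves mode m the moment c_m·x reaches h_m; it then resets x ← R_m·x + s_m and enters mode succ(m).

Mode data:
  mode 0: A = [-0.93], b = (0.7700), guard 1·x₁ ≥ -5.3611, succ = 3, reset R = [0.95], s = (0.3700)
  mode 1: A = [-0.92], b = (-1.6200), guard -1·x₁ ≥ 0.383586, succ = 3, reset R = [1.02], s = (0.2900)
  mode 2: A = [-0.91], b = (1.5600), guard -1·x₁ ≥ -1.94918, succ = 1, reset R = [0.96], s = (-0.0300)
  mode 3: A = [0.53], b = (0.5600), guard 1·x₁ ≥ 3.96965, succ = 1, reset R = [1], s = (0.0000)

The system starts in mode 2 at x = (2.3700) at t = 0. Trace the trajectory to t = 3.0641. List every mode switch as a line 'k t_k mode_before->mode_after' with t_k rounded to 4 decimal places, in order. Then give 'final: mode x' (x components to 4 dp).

1 1.1281 2->1
2 2.1731 1->3
final: 3 0.4753

Mode 2: guard c·x = -1.9492 hit at Δt = 1.1281 (t = 1.1281), x⁻ = (1.9492) → reset → x⁺ = (1.8412), jump to mode 1
Mode 1: guard c·x = 0.3836 hit at Δt = 1.0450 (t = 2.1731), x⁻ = (-0.3836) → reset → x⁺ = (-0.1013), jump to mode 3
Mode 3: flow for 0.8910 to horizon, guard not reached → x = (0.4753)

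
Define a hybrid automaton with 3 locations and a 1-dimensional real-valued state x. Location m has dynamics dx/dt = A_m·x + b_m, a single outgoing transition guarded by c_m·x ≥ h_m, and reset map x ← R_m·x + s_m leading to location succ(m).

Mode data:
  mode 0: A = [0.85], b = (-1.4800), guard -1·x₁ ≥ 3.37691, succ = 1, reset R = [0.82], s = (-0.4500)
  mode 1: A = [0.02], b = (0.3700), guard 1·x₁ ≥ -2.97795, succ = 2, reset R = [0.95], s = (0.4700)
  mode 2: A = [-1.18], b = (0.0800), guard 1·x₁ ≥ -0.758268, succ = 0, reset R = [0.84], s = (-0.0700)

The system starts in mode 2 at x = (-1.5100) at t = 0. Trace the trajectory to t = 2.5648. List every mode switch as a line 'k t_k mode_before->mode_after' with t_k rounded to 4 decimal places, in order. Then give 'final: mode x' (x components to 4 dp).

Mode 2: guard c·x = -0.7583 hit at Δt = 0.5484 (t = 0.5484), x⁻ = (-0.7583) → reset → x⁺ = (-0.7069), jump to mode 0
Mode 0: guard c·x = 3.3769 hit at Δt = 0.8676 (t = 1.4160), x⁻ = (-3.3769) → reset → x⁺ = (-3.2191), jump to mode 1
Mode 1: guard c·x = -2.9779 hit at Δt = 0.7828 (t = 2.1988), x⁻ = (-2.9779) → reset → x⁺ = (-2.3591), jump to mode 2
Mode 2: flow for 0.3660 to horizon, guard not reached → x = (-1.5079)

1 0.5484 2->0
2 1.4160 0->1
3 2.1988 1->2
final: 2 -1.5079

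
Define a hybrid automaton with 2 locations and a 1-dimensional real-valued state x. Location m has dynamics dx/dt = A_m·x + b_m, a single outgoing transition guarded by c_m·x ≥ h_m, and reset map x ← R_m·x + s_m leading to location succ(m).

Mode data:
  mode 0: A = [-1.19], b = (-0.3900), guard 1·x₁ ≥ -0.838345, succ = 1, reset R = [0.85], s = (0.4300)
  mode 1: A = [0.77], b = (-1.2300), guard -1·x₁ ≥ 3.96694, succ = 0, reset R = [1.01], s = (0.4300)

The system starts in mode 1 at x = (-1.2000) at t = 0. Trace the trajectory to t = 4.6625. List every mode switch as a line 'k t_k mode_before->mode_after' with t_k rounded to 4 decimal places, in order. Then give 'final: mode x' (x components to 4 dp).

1 0.8931 1->0
2 2.4481 0->1
3 3.8573 1->0
final: 0 -1.5740

Mode 1: guard c·x = 3.9669 hit at Δt = 0.8931 (t = 0.8931), x⁻ = (-3.9669) → reset → x⁺ = (-3.5766), jump to mode 0
Mode 0: guard c·x = -0.8383 hit at Δt = 1.5550 (t = 2.4481), x⁻ = (-0.8383) → reset → x⁺ = (-0.2826), jump to mode 1
Mode 1: guard c·x = 3.9669 hit at Δt = 1.4092 (t = 3.8573), x⁻ = (-3.9669) → reset → x⁺ = (-3.5766), jump to mode 0
Mode 0: flow for 0.8052 to horizon, guard not reached → x = (-1.5740)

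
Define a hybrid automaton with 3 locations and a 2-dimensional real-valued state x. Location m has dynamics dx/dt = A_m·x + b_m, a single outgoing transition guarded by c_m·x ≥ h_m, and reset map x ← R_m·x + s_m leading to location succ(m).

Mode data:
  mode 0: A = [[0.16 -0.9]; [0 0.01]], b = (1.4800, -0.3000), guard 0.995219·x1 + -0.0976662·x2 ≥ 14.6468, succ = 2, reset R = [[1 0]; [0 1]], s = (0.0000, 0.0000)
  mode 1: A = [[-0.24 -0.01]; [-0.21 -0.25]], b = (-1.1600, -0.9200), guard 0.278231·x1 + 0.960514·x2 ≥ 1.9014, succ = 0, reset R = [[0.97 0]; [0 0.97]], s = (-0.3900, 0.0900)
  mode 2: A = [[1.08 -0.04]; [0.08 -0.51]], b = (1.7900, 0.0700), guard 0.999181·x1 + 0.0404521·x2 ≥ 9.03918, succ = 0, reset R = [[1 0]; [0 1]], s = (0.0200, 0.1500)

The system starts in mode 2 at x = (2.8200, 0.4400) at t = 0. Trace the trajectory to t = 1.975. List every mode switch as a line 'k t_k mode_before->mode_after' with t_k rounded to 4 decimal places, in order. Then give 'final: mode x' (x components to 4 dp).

1 0.8070 2->0
final: 0 12.0792 0.4456

Mode 2: guard c·x = 9.0392 hit at Δt = 0.8070 (t = 0.8070), x⁻ = (9.0207, 0.6388) → reset → x⁺ = (9.0407, 0.7888), jump to mode 0
Mode 0: flow for 1.1680 to horizon, guard not reached → x = (12.0792, 0.4456)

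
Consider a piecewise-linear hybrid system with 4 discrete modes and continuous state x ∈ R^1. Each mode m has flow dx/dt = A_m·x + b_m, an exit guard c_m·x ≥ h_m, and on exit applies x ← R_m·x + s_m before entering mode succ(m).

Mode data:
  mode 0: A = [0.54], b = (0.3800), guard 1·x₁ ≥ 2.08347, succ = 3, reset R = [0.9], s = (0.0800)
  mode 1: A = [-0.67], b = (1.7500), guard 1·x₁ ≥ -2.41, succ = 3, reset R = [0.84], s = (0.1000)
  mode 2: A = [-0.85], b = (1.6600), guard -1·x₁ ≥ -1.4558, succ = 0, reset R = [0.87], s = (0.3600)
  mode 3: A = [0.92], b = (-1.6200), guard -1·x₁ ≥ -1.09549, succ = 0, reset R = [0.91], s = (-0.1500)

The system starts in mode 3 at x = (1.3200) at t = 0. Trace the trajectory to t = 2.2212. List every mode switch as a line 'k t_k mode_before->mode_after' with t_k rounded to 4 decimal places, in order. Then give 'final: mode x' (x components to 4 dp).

1 0.4474 3->0
2 1.5333 0->3
final: 3 2.1266

Mode 3: guard c·x = -1.0955 hit at Δt = 0.4474 (t = 0.4474), x⁻ = (1.0955) → reset → x⁺ = (0.8469), jump to mode 0
Mode 0: guard c·x = 2.0835 hit at Δt = 1.0859 (t = 1.5333), x⁻ = (2.0835) → reset → x⁺ = (1.9551), jump to mode 3
Mode 3: flow for 0.6879 to horizon, guard not reached → x = (2.1266)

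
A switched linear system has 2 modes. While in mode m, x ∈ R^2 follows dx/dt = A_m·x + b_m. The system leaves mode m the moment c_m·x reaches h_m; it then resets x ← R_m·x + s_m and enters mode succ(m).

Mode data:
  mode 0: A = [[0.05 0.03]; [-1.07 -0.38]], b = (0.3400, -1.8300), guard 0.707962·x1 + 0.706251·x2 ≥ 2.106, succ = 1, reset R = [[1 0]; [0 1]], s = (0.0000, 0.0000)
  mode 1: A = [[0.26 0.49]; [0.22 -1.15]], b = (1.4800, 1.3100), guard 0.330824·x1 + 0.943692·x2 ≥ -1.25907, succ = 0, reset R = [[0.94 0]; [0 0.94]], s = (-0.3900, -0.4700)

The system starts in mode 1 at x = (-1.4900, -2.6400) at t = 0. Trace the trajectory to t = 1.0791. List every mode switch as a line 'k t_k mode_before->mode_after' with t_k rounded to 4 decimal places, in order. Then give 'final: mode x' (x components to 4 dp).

1 0.6095 1->0
final: 0 -1.5177 -1.1455

Mode 1: guard c·x = -1.2591 hit at Δt = 0.6095 (t = 0.6095), x⁻ = (-1.3121, -0.8742) → reset → x⁺ = (-1.6234, -1.2918), jump to mode 0
Mode 0: flow for 0.4696 to horizon, guard not reached → x = (-1.5177, -1.1455)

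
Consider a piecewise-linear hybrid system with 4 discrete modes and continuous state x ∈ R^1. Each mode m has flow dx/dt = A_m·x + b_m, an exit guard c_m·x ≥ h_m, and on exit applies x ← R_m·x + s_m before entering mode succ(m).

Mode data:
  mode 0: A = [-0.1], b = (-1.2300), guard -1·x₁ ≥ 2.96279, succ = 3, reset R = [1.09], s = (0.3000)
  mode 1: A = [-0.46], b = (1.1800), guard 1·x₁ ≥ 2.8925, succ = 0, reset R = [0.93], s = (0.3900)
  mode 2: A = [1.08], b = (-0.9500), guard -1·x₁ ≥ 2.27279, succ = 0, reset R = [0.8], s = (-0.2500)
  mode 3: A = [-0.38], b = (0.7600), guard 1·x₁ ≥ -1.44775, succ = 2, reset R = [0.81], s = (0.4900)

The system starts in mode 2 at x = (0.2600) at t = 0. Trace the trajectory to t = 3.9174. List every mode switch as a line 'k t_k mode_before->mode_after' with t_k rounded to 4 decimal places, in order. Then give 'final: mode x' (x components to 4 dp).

Mode 2: guard c·x = 2.2728 hit at Δt = 1.5063 (t = 1.5063), x⁻ = (-2.2728) → reset → x⁺ = (-2.0682), jump to mode 0
Mode 0: guard c·x = 2.9628 hit at Δt = 0.9149 (t = 2.4212), x⁻ = (-2.9628) → reset → x⁺ = (-2.9294), jump to mode 3
Mode 3: guard c·x = -1.4478 hit at Δt = 0.9408 (t = 3.3620), x⁻ = (-1.4477) → reset → x⁺ = (-0.6827), jump to mode 2
Mode 2: flow for 0.5554 to horizon, guard not reached → x = (-1.9666)

1 1.5063 2->0
2 2.4212 0->3
3 3.3620 3->2
final: 2 -1.9666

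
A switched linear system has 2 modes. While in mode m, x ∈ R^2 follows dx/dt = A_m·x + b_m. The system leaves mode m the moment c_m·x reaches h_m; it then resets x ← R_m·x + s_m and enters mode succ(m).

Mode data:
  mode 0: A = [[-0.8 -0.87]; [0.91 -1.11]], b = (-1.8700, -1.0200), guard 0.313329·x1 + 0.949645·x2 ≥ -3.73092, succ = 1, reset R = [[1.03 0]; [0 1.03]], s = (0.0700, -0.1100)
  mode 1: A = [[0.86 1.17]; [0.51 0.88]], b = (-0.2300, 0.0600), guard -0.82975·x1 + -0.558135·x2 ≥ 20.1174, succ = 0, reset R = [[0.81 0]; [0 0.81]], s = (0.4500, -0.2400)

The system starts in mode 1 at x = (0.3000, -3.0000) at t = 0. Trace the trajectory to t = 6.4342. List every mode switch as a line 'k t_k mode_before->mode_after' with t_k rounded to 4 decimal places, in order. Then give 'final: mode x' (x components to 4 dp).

1 1.2806 1->0
2 2.8480 0->1
3 3.9393 1->0
4 5.4579 0->1
final: 1 -10.8851 -12.4476

Mode 1: guard c·x = 20.1174 hit at Δt = 1.2806 (t = 1.2806), x⁻ = (-15.1751, -13.4840) → reset → x⁺ = (-11.8418, -11.1620), jump to mode 0
Mode 0: guard c·x = -3.7309 hit at Δt = 1.5674 (t = 2.8480), x⁻ = (0.4772, -4.0862) → reset → x⁺ = (0.5615, -4.3188), jump to mode 1
Mode 1: guard c·x = 20.1174 hit at Δt = 1.0913 (t = 3.9393), x⁻ = (-14.4140, -14.6155) → reset → x⁺ = (-11.2253, -12.0785), jump to mode 0
Mode 0: guard c·x = -3.7309 hit at Δt = 1.5186 (t = 5.4579), x⁻ = (0.6746, -4.1513) → reset → x⁺ = (0.7648, -4.3859), jump to mode 1
Mode 1: flow for 0.9763 to horizon, guard not reached → x = (-10.8851, -12.4476)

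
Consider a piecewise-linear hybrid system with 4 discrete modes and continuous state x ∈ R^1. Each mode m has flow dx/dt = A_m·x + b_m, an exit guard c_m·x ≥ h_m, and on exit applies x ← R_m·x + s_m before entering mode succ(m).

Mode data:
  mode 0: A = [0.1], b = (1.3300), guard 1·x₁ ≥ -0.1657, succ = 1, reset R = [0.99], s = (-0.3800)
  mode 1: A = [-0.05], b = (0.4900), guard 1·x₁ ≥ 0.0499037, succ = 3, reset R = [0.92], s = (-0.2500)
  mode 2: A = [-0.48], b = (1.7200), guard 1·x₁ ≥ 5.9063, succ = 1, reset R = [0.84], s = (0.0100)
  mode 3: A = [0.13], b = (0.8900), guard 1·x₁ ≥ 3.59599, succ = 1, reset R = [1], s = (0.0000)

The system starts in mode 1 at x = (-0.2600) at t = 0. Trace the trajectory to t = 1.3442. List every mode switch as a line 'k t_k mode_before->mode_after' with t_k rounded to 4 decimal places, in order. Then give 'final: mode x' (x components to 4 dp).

1 0.6258 1->3
final: 3 0.4461

Mode 1: guard c·x = 0.0499 hit at Δt = 0.6258 (t = 0.6258), x⁻ = (0.0499) → reset → x⁺ = (-0.2041), jump to mode 3
Mode 3: flow for 0.7184 to horizon, guard not reached → x = (0.4461)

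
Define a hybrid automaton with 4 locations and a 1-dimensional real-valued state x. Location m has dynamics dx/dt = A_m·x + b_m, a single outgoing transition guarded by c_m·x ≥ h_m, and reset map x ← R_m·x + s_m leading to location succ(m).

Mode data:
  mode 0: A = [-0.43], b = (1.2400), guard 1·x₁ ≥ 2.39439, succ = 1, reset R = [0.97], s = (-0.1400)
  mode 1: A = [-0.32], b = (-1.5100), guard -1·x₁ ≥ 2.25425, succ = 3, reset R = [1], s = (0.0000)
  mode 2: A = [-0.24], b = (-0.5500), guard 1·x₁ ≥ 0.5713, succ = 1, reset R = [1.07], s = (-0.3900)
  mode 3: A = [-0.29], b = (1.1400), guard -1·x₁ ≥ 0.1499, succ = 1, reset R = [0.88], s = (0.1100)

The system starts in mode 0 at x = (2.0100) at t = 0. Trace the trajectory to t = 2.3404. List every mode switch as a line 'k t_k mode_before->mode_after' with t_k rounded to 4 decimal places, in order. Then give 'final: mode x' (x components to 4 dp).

1 1.3482 0->1
final: 1 0.3051

Mode 0: guard c·x = 2.3944 hit at Δt = 1.3482 (t = 1.3482), x⁻ = (2.3944) → reset → x⁺ = (2.1826), jump to mode 1
Mode 1: flow for 0.9922 to horizon, guard not reached → x = (0.3051)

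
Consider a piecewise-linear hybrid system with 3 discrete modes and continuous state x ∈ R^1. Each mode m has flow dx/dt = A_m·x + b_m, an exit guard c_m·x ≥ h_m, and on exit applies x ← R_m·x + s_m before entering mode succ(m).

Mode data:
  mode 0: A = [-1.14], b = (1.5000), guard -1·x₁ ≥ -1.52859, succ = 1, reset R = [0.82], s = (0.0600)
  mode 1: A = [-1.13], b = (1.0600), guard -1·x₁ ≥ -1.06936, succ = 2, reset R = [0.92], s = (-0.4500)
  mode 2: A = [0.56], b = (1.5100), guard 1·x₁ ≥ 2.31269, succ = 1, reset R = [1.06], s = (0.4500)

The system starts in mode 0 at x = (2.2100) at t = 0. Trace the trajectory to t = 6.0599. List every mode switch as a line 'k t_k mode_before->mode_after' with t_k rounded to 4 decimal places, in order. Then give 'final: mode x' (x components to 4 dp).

Mode 0: guard c·x = -1.5286 hit at Δt = 1.2593 (t = 1.2593), x⁻ = (1.5286) → reset → x⁺ = (1.3134), jump to mode 1
Mode 1: guard c·x = -1.0694 hit at Δt = 0.9296 (t = 2.1889), x⁻ = (1.0694) → reset → x⁺ = (0.5338), jump to mode 2
Mode 2: guard c·x = 2.3127 hit at Δt = 0.7834 (t = 2.9723), x⁻ = (2.3127) → reset → x⁺ = (2.9015), jump to mode 1
Mode 1: guard c·x = -1.0694 hit at Δt = 2.3937 (t = 5.3660), x⁻ = (1.0694) → reset → x⁺ = (0.5338), jump to mode 2
Mode 2: flow for 0.6939 to horizon, guard not reached → x = (2.0679)

1 1.2593 0->1
2 2.1889 1->2
3 2.9723 2->1
4 5.3660 1->2
final: 2 2.0679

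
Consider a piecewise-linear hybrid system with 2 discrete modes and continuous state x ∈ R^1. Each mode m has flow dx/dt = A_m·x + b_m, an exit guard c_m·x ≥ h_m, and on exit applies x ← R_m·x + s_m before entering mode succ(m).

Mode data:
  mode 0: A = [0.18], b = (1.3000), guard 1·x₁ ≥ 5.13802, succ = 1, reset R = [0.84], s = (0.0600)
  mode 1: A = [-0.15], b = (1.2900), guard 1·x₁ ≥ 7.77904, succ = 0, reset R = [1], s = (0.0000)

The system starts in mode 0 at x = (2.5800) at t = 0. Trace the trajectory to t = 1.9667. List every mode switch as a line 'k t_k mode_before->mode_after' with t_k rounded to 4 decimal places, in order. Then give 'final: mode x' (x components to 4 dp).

1 1.2882 0->1
final: 1 4.7847

Mode 0: guard c·x = 5.1380 hit at Δt = 1.2882 (t = 1.2882), x⁻ = (5.1380) → reset → x⁺ = (4.3759), jump to mode 1
Mode 1: flow for 0.6785 to horizon, guard not reached → x = (4.7847)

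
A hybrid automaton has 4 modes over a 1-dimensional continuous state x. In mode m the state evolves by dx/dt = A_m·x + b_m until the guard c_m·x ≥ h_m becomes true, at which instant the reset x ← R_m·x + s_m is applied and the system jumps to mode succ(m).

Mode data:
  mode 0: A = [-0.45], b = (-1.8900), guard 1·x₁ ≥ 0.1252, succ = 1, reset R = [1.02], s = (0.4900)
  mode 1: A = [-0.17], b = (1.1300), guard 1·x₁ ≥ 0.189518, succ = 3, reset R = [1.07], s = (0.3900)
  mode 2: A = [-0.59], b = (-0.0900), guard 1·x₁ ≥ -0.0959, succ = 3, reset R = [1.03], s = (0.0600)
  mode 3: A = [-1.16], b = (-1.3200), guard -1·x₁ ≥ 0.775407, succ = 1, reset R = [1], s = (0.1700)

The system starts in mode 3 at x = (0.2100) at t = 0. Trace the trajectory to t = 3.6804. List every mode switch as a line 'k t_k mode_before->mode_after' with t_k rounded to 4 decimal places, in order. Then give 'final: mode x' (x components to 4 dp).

1 1.1321 3->1
2 1.8150 1->3
3 3.1626 3->1
final: 1 0.0057

Mode 3: guard c·x = 0.7754 hit at Δt = 1.1321 (t = 1.1321), x⁻ = (-0.7754) → reset → x⁺ = (-0.6054), jump to mode 1
Mode 1: guard c·x = 0.1895 hit at Δt = 0.6829 (t = 1.8150), x⁻ = (0.1895) → reset → x⁺ = (0.5928), jump to mode 3
Mode 3: guard c·x = 0.7754 hit at Δt = 1.3476 (t = 3.1626), x⁻ = (-0.7754) → reset → x⁺ = (-0.6054), jump to mode 1
Mode 1: flow for 0.5178 to horizon, guard not reached → x = (0.0057)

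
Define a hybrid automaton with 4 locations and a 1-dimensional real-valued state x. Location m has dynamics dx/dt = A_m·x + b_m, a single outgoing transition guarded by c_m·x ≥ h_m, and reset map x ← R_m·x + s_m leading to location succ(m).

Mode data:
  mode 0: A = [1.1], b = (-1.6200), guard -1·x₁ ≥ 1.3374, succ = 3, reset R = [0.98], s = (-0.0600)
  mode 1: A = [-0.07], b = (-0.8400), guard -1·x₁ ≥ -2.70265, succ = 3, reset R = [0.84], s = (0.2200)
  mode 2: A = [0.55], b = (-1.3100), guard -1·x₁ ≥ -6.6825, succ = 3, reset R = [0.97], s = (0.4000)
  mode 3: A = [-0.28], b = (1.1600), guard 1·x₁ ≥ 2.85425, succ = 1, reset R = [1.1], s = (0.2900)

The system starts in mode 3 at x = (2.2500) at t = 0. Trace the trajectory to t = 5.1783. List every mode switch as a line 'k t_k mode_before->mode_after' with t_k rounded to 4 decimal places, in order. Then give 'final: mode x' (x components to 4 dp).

1 1.3733 3->1
2 2.0628 1->3
3 2.9514 3->1
4 3.6409 1->3
5 4.5295 3->1
final: 1 2.7446

Mode 3: guard c·x = 2.8542 hit at Δt = 1.3733 (t = 1.3733), x⁻ = (2.8542) → reset → x⁺ = (3.4297), jump to mode 1
Mode 1: guard c·x = -2.7027 hit at Δt = 0.6895 (t = 2.0628), x⁻ = (2.7027) → reset → x⁺ = (2.4902), jump to mode 3
Mode 3: guard c·x = 2.8542 hit at Δt = 0.8886 (t = 2.9514), x⁻ = (2.8542) → reset → x⁺ = (3.4297), jump to mode 1
Mode 1: guard c·x = -2.7027 hit at Δt = 0.6895 (t = 3.6409), x⁻ = (2.7027) → reset → x⁺ = (2.4902), jump to mode 3
Mode 3: guard c·x = 2.8542 hit at Δt = 0.8886 (t = 4.5295), x⁻ = (2.8542) → reset → x⁺ = (3.4297), jump to mode 1
Mode 1: flow for 0.6488 to horizon, guard not reached → x = (2.7446)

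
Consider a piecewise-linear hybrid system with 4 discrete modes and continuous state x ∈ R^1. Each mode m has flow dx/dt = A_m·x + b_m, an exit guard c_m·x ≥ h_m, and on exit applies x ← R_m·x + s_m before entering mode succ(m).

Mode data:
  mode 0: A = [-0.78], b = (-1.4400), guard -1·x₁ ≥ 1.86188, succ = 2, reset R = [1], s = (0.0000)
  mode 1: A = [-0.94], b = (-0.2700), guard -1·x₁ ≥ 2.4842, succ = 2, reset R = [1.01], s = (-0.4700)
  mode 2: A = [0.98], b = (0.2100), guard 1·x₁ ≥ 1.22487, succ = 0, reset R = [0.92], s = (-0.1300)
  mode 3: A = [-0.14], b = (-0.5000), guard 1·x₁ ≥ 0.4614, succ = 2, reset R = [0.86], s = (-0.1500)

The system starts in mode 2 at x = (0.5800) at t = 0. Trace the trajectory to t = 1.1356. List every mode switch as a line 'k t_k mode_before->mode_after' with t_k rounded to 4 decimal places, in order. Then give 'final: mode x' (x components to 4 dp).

1 0.6065 2->0
final: 0 0.0355

Mode 2: guard c·x = 1.2249 hit at Δt = 0.6065 (t = 0.6065), x⁻ = (1.2249) → reset → x⁺ = (0.9969), jump to mode 0
Mode 0: flow for 0.5291 to horizon, guard not reached → x = (0.0355)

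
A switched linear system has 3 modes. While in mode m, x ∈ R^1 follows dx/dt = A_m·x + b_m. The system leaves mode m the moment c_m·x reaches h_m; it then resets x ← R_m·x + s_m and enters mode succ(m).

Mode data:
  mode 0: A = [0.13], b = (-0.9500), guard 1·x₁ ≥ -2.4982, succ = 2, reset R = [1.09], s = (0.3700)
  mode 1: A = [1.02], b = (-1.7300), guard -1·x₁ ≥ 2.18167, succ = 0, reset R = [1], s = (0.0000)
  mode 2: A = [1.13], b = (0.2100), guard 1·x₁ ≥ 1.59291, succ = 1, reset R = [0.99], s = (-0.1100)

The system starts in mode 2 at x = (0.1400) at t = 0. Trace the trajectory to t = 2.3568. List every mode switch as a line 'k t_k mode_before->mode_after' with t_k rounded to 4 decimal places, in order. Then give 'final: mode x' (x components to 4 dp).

Mode 2: guard c·x = 1.5929 hit at Δt = 1.5020 (t = 1.5020), x⁻ = (1.5929) → reset → x⁺ = (1.4670), jump to mode 1
Mode 1: flow for 0.8548 to horizon, guard not reached → x = (1.1482)

1 1.5020 2->1
final: 1 1.1482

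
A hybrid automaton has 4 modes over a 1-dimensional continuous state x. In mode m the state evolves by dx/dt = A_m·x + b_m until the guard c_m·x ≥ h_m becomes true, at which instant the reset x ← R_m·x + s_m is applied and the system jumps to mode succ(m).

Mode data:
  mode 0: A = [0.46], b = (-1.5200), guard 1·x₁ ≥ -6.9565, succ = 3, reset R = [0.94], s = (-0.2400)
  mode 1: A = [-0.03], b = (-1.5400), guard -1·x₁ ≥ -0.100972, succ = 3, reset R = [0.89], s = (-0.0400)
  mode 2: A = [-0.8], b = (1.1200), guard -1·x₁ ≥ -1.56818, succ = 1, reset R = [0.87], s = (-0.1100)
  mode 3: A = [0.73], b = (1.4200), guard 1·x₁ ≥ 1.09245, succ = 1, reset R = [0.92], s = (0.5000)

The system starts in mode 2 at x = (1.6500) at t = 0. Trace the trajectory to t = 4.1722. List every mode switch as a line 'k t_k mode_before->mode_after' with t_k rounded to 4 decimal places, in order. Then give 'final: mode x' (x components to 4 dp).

Mode 2: guard c·x = -1.5682 hit at Δt = 0.4955 (t = 0.4955), x⁻ = (1.5682) → reset → x⁺ = (1.2543), jump to mode 1
Mode 1: guard c·x = -0.1010 hit at Δt = 0.7392 (t = 1.2347), x⁻ = (0.1010) → reset → x⁺ = (0.0499), jump to mode 3
Mode 3: guard c·x = 1.0924 hit at Δt = 0.5759 (t = 1.8106), x⁻ = (1.0924) → reset → x⁺ = (1.5051), jump to mode 1
Mode 1: guard c·x = -0.1010 hit at Δt = 0.8978 (t = 2.7084), x⁻ = (0.1010) → reset → x⁺ = (0.0499), jump to mode 3
Mode 3: guard c·x = 1.0924 hit at Δt = 0.5759 (t = 3.2843), x⁻ = (1.0924) → reset → x⁺ = (1.5051), jump to mode 1
Mode 1: flow for 0.8879 to horizon, guard not reached → x = (0.1162)

1 0.4955 2->1
2 1.2347 1->3
3 1.8106 3->1
4 2.7084 1->3
5 3.2843 3->1
final: 1 0.1162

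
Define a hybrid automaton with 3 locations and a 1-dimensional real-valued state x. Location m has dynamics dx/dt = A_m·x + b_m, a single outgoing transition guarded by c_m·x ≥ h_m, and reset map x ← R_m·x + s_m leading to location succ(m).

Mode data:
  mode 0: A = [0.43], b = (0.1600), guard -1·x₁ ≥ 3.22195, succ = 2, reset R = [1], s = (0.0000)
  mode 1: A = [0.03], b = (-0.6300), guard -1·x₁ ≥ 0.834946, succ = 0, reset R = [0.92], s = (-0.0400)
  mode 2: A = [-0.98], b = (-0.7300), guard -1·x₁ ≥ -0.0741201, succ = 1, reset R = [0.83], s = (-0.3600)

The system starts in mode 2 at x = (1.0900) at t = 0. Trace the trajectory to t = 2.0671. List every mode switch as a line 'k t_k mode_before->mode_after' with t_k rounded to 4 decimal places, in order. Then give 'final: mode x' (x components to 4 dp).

Mode 2: guard c·x = -0.0741 hit at Δt = 0.8231 (t = 0.8231), x⁻ = (0.0741) → reset → x⁺ = (-0.2985), jump to mode 1
Mode 1: guard c·x = 0.8349 hit at Δt = 0.8292 (t = 1.6523), x⁻ = (-0.8349) → reset → x⁺ = (-0.8082), jump to mode 0
Mode 0: flow for 0.4148 to horizon, guard not reached → x = (-0.8933)

1 0.8231 2->1
2 1.6523 1->0
final: 0 -0.8933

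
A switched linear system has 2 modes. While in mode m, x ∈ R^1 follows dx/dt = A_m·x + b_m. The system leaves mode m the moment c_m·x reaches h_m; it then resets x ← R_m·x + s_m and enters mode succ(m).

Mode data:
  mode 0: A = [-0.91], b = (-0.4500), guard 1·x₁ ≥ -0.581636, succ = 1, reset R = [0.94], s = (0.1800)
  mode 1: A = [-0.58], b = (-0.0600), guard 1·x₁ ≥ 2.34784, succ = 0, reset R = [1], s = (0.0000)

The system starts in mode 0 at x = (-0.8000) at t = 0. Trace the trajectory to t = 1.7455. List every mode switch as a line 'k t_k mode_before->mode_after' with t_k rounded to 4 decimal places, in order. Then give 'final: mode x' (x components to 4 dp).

Mode 0: guard c·x = -0.5816 hit at Δt = 1.3786 (t = 1.3786), x⁻ = (-0.5816) → reset → x⁺ = (-0.3667), jump to mode 1
Mode 1: flow for 0.3669 to horizon, guard not reached → x = (-0.3163)

1 1.3786 0->1
final: 1 -0.3163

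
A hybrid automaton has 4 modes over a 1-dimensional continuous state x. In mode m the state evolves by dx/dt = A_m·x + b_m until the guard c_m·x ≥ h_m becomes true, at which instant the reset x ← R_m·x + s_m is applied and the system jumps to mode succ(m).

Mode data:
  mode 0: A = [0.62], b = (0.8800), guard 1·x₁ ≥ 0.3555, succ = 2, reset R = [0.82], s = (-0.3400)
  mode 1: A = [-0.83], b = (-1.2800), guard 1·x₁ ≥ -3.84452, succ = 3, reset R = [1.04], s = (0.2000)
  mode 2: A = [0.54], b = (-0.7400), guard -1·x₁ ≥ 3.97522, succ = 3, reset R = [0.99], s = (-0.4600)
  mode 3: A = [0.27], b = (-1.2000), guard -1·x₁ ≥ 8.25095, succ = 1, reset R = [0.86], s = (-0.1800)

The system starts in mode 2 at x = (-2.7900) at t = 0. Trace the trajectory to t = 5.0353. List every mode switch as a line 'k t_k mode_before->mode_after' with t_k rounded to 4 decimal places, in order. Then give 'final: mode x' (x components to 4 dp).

1 0.4642 2->3
2 1.8048 3->1
3 2.9041 1->3
4 4.5038 3->1
final: 1 -5.2305

Mode 2: guard c·x = 3.9752 hit at Δt = 0.4642 (t = 0.4642), x⁻ = (-3.9752) → reset → x⁺ = (-4.3955), jump to mode 3
Mode 3: guard c·x = 8.2509 hit at Δt = 1.3406 (t = 1.8048), x⁻ = (-8.2509) → reset → x⁺ = (-7.2758), jump to mode 1
Mode 1: guard c·x = -3.8445 hit at Δt = 1.0993 (t = 2.9041), x⁻ = (-3.8445) → reset → x⁺ = (-3.7983), jump to mode 3
Mode 3: guard c·x = 8.2509 hit at Δt = 1.5997 (t = 4.5038), x⁻ = (-8.2509) → reset → x⁺ = (-7.2758), jump to mode 1
Mode 1: flow for 0.5315 to horizon, guard not reached → x = (-5.2305)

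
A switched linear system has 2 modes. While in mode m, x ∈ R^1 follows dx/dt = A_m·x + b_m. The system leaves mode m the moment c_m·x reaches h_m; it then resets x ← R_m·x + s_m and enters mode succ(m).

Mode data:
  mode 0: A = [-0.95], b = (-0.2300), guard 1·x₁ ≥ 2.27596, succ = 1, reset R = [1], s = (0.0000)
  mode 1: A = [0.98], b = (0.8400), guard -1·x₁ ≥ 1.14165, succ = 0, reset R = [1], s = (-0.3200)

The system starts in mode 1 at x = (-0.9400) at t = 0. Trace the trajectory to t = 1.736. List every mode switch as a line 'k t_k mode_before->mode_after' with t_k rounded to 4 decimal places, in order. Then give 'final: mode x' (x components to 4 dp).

Mode 1: guard c·x = 1.1417 hit at Δt = 1.2588 (t = 1.2588), x⁻ = (-1.1417) → reset → x⁺ = (-1.4617), jump to mode 0
Mode 0: flow for 0.4772 to horizon, guard not reached → x = (-1.0171)

1 1.2588 1->0
final: 0 -1.0171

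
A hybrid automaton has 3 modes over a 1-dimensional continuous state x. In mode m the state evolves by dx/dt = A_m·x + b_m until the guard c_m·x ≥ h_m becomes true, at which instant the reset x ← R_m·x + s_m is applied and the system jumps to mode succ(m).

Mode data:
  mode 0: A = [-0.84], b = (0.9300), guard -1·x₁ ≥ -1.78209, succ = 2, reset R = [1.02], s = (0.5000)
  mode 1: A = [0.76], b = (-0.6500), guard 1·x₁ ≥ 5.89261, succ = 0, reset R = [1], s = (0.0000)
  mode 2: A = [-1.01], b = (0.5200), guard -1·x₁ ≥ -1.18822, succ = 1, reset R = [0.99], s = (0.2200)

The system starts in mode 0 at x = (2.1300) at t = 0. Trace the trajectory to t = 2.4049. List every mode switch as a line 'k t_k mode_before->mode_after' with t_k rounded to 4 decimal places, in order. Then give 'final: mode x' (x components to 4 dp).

Mode 0: guard c·x = -1.7821 hit at Δt = 0.4949 (t = 0.4949), x⁻ = (1.7821) → reset → x⁺ = (2.3177), jump to mode 2
Mode 2: guard c·x = -1.1882 hit at Δt = 0.9751 (t = 1.4700), x⁻ = (1.1882) → reset → x⁺ = (1.3963), jump to mode 1
Mode 1: flow for 0.9349 to horizon, guard not reached → x = (1.9564)

1 0.4949 0->2
2 1.4700 2->1
final: 1 1.9564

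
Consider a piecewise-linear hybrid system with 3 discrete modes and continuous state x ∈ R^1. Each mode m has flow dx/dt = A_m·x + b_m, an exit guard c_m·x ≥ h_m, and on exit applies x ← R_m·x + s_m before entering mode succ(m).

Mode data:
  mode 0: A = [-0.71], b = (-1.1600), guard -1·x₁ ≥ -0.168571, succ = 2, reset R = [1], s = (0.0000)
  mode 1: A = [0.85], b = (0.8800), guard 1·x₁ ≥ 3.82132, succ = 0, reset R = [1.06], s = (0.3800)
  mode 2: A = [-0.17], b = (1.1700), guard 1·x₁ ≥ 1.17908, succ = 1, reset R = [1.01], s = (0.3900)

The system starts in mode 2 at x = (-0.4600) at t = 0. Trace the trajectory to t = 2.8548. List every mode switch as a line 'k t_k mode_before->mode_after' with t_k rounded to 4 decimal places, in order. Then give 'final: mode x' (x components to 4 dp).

Mode 2: guard c·x = 1.1791 hit at Δt = 1.4860 (t = 1.4860), x⁻ = (1.1791) → reset → x⁺ = (1.5809), jump to mode 1
Mode 1: guard c·x = 3.8213 hit at Δt = 0.7278 (t = 2.2138), x⁻ = (3.8213) → reset → x⁺ = (4.4306), jump to mode 0
Mode 0: flow for 0.6410 to horizon, guard not reached → x = (2.2133)

1 1.4860 2->1
2 2.2138 1->0
final: 0 2.2133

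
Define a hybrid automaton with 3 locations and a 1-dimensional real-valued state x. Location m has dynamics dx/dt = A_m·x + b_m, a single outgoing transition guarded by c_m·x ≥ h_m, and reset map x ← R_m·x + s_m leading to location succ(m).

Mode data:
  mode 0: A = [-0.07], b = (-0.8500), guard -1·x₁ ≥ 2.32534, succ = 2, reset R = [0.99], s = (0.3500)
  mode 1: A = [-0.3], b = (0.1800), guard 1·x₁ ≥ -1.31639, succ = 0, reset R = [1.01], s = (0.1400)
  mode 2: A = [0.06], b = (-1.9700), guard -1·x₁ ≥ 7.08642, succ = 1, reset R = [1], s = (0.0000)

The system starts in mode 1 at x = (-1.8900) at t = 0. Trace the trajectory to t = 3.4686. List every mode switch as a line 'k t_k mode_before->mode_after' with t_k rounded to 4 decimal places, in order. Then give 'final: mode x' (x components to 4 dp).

1 0.8728 1->0
2 2.4367 0->2
final: 2 -4.1739

Mode 1: guard c·x = -1.3164 hit at Δt = 0.8728 (t = 0.8728), x⁻ = (-1.3164) → reset → x⁺ = (-1.1896), jump to mode 0
Mode 0: guard c·x = 2.3253 hit at Δt = 1.5639 (t = 2.4367), x⁻ = (-2.3253) → reset → x⁺ = (-1.9521), jump to mode 2
Mode 2: flow for 1.0319 to horizon, guard not reached → x = (-4.1739)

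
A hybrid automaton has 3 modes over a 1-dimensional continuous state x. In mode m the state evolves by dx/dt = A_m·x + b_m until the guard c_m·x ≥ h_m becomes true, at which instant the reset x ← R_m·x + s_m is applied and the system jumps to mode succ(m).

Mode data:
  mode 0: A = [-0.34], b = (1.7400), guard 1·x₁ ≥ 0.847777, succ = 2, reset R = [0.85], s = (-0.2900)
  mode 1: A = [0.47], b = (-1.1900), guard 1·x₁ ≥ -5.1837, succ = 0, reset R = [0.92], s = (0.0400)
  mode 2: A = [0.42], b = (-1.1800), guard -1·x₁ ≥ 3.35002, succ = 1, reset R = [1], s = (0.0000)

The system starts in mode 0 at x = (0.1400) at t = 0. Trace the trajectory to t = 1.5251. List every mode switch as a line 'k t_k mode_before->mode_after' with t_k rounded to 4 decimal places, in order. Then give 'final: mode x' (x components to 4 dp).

Mode 0: guard c·x = 0.8478 hit at Δt = 0.4511 (t = 0.4511), x⁻ = (0.8478) → reset → x⁺ = (0.4306), jump to mode 2
Mode 2: flow for 1.0740 to horizon, guard not reached → x = (-0.9254)

1 0.4511 0->2
final: 2 -0.9254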